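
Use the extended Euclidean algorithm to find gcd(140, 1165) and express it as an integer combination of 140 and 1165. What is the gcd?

Euclidean algorithm:
1165 = 8×140 + 45
140 = 3×45 + 5
45 = 9×5 + 0
gcd(140, 1165) = 5.
Back-substituting:
5 = 140 − 3·45
5 = −3·1165 + 25·140
So 5 = (-3)·1165 + (25)·140.

5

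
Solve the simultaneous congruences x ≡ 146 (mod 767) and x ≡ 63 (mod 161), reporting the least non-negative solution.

109060

Write x = 146 + 767·k. Then 767·k ≡ 63 − 146 ≡ 78 (mod 161).
Need 767⁻¹ mod 161. Extended Euclid on (161, 123):
161 = 1·123 + 38
123 = 3·38 + 9
38 = 4·9 + 2
9 = 4·2 + 1
2 = 2·1 + 0
Back-substitute:
1 = 9 − 4·2
1 = −4·38 + 17·9
1 = 17·123 − 55·38
1 = −55·161 + 72·123
767⁻¹ ≡ 72 (mod 161), so k ≡ 72·78 ≡ 142 (mod 161).
x = 146 + 767·142 = 109060.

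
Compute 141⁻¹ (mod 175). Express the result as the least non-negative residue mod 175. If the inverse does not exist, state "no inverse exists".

36

Extended Euclidean algorithm:
175 = 1×141 + 34
141 = 4×34 + 5
34 = 6×5 + 4
5 = 1×4 + 1
4 = 4×1 + 0
The gcd is 1. Working backward:
1 = 5 − 4
1 = −34 + 7·5
1 = 7·141 − 29·34
1 = −29·175 + 36·141
So 141·36 ≡ 1 (mod 175).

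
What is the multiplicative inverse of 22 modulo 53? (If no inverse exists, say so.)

41

Apply the Euclidean algorithm to 53 and 22:
53 = 2*22 + 9
22 = 2*9 + 4
9 = 2*4 + 1
4 = 4*1 + 0
The gcd is 1. Working backward:
1 = 9 − 2·4
1 = −2·22 + 5·9
1 = 5·53 − 12·22
Hence 22⁻¹ ≡ -12 ≡ 41 (mod 53).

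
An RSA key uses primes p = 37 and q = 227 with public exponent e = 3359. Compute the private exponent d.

φ(n) = (p−1)(q−1) = 36·226 = 8136.
Need d with 3359·d ≡ 1 (mod 8136). Apply the extended Euclidean algorithm:
8136 = 2·3359 + 1418
3359 = 2·1418 + 523
1418 = 2·523 + 372
523 = 1·372 + 151
372 = 2·151 + 70
151 = 2·70 + 11
70 = 6·11 + 4
11 = 2·4 + 3
4 = 1·3 + 1
3 = 3·1 + 0
Back-substitute:
1 = 4 − 3
1 = −11 + 3·4
1 = 3·70 − 19·11
1 = −19·151 + 41·70
1 = 41·372 − 101·151
1 = −101·523 + 142·372
1 = 142·1418 − 385·523
1 = −385·3359 + 912·1418
1 = 912·8136 − 2209·3359
So 3359·(-2209) ≡ 1 (mod 8136), hence d ≡ -2209 ≡ 5927 (mod 8136).

5927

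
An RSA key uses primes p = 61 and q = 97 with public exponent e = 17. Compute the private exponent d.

φ(n) = (p−1)(q−1) = 60·96 = 5760.
Need d with 17·d ≡ 1 (mod 5760). Apply the extended Euclidean algorithm:
5760 = 338*17 + 14
17 = 1*14 + 3
14 = 4*3 + 2
3 = 1*2 + 1
2 = 2*1 + 0
Back-substitute:
1 = 3 − 2
1 = −14 + 5·3
1 = 5·17 − 6·14
1 = −6·5760 + 2033·17
So 17·2033 ≡ 1 (mod 5760), hence d = 2033.

2033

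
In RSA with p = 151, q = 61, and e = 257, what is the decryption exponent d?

φ(n) = (p−1)(q−1) = 150·60 = 9000.
Need d with 257·d ≡ 1 (mod 9000). Apply the extended Euclidean algorithm:
9000 = 35*257 + 5
257 = 51*5 + 2
5 = 2*2 + 1
2 = 2*1 + 0
Back-substitute:
1 = 5 − 2·2
1 = −2·257 + 103·5
1 = 103·9000 − 3607·257
So 257·(-3607) ≡ 1 (mod 9000), hence d ≡ -3607 ≡ 5393 (mod 9000).

5393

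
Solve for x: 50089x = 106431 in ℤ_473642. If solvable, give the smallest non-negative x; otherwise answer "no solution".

12711

First find gcd(50089, 473642):
473642 = 9·50089 + 22841
50089 = 2·22841 + 4407
22841 = 5·4407 + 806
4407 = 5·806 + 377
806 = 2·377 + 52
377 = 7·52 + 13
52 = 4·13 + 0
gcd = 13 and 13 | 106431, so solutions exist. Divide through by 13: 3853x ≡ 8187 (mod 36434).
Now find 3853⁻¹ mod 36434:
36434 = 9×3853 + 1757
3853 = 2×1757 + 339
1757 = 5×339 + 62
339 = 5×62 + 29
62 = 2×29 + 4
29 = 7×4 + 1
4 = 4×1 + 0
Back-substitute:
1 = 29 − 7·4
1 = −7·62 + 15·29
1 = 15·339 − 82·62
1 = −82·1757 + 425·339
1 = 425·3853 − 932·1757
1 = −932·36434 + 8813·3853
So 3853⁻¹ ≡ 8813 (mod 36434).
Then x ≡ 8813·8187 ≡ 12711 (mod 36434); the smallest non-negative solution is x = 12711.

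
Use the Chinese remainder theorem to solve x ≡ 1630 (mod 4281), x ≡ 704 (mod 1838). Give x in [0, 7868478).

3597670

Write x = 1630 + 4281·k. Then 4281·k ≡ 704 − 1630 ≡ 912 (mod 1838).
Need 4281⁻¹ mod 1838. Extended Euclid on (1838, 605):
1838 = 3*605 + 23
605 = 26*23 + 7
23 = 3*7 + 2
7 = 3*2 + 1
2 = 2*1 + 0
Back-substitute:
1 = 7 − 3·2
1 = −3·23 + 10·7
1 = 10·605 − 263·23
1 = −263·1838 + 799·605
4281⁻¹ ≡ 799 (mod 1838), so k ≡ 799·912 ≡ 840 (mod 1838).
x = 1630 + 4281·840 = 3597670.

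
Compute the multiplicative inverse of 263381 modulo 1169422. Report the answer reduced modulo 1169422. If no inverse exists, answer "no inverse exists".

898513

gcd(1169422, 263381) by repeated division:
1169422 = 4*263381 + 115898
263381 = 2*115898 + 31585
115898 = 3*31585 + 21143
31585 = 1*21143 + 10442
21143 = 2*10442 + 259
10442 = 40*259 + 82
259 = 3*82 + 13
82 = 6*13 + 4
13 = 3*4 + 1
4 = 4*1 + 0
Since gcd(263381, 1169422) = 1, back-substitute to write 1 as a combination:
1 = 13 − 3·4
1 = −3·82 + 19·13
1 = 19·259 − 60·82
1 = −60·10442 + 2419·259
1 = 2419·21143 − 4898·10442
1 = −4898·31585 + 7317·21143
1 = 7317·115898 − 26849·31585
1 = −26849·263381 + 61015·115898
1 = 61015·1169422 − 270909·263381
So 263381·(-270909) ≡ 1 (mod 1169422), and -270909 ≡ 898513 (mod 1169422).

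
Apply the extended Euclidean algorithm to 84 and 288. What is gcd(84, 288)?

Repeated division:
288 = 3*84 + 36
84 = 2*36 + 12
36 = 3*12 + 0
gcd(84, 288) = 12.
Back-substituting:
12 = 84 − 2·36
12 = −2·288 + 7·84
So 12 = (-2)·288 + (7)·84.

12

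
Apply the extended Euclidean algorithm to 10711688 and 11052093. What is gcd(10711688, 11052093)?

13

Repeated division:
11052093 = 1×10711688 + 340405
10711688 = 31×340405 + 159133
340405 = 2×159133 + 22139
159133 = 7×22139 + 4160
22139 = 5×4160 + 1339
4160 = 3×1339 + 143
1339 = 9×143 + 52
143 = 2×52 + 39
52 = 1×39 + 13
39 = 3×13 + 0
gcd(10711688, 11052093) = 13.
Working backward:
13 = 52 − 39
13 = −143 + 3·52
13 = 3·1339 − 28·143
13 = −28·4160 + 87·1339
13 = 87·22139 − 463·4160
13 = −463·159133 + 3328·22139
13 = 3328·340405 − 7119·159133
13 = −7119·10711688 + 224017·340405
13 = 224017·11052093 − 231136·10711688
So 13 = (224017)·11052093 + (-231136)·10711688.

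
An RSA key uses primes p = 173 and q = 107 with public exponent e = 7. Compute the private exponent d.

13023

φ(n) = (p−1)(q−1) = 172·106 = 18232.
Need d with 7·d ≡ 1 (mod 18232). Apply the extended Euclidean algorithm:
18232 = 2604*7 + 4
7 = 1*4 + 3
4 = 1*3 + 1
3 = 3*1 + 0
Back-substitute:
1 = 4 − 3
1 = −7 + 2·4
1 = 2·18232 − 5209·7
So 7·(-5209) ≡ 1 (mod 18232), hence d ≡ -5209 ≡ 13023 (mod 18232).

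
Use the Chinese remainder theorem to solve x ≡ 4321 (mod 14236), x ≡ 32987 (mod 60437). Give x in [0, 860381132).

Write x = 4321 + 14236·k. Then 14236·k ≡ 32987 − 4321 ≡ 28666 (mod 60437).
Need 14236⁻¹ mod 60437. Extended Euclid on (60437, 14236):
60437 = 4·14236 + 3493
14236 = 4·3493 + 264
3493 = 13·264 + 61
264 = 4·61 + 20
61 = 3·20 + 1
20 = 20·1 + 0
Back-substitute:
1 = 61 − 3·20
1 = −3·264 + 13·61
1 = 13·3493 − 172·264
1 = −172·14236 + 701·3493
1 = 701·60437 − 2976·14236
14236⁻¹ ≡ 57461 (mod 60437), so k ≡ 57461·28666 ≡ 27028 (mod 60437).
x = 4321 + 14236·27028 = 384774929.

384774929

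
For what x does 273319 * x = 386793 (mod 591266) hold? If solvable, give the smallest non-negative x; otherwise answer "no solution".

First find gcd(273319, 591266):
591266 = 2*273319 + 44628
273319 = 6*44628 + 5551
44628 = 8*5551 + 220
5551 = 25*220 + 51
220 = 4*51 + 16
51 = 3*16 + 3
16 = 5*3 + 1
3 = 3*1 + 0
gcd = 1, so a unique solution mod 591266 exists.
Back-substitute for the Bézout coefficients:
1 = 16 − 5·3
1 = −5·51 + 16·16
1 = 16·220 − 69·51
1 = −69·5551 + 1741·220
1 = 1741·44628 − 13997·5551
1 = −13997·273319 + 85723·44628
1 = 85723·591266 − 185443·273319
So 273319·(-185443) ≡ 1 (mod 591266), giving 273319⁻¹ ≡ 405823.
x ≡ 273319⁻¹·386793 ≡ 405823·386793 ≡ 197959 (mod 591266).

197959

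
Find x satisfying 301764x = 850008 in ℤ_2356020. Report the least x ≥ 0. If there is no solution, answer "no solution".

96277

First find gcd(301764, 2356020):
2356020 = 7·301764 + 243672
301764 = 1·243672 + 58092
243672 = 4·58092 + 11304
58092 = 5·11304 + 1572
11304 = 7·1572 + 300
1572 = 5·300 + 72
300 = 4·72 + 12
72 = 6·12 + 0
gcd = 12 and 12 | 850008, so solutions exist. Divide through by 12: 25147x ≡ 70834 (mod 196335).
Now find 25147⁻¹ mod 196335:
196335 = 7·25147 + 20306
25147 = 1·20306 + 4841
20306 = 4·4841 + 942
4841 = 5·942 + 131
942 = 7·131 + 25
131 = 5·25 + 6
25 = 4·6 + 1
6 = 6·1 + 0
Back-substitute:
1 = 25 − 4·6
1 = −4·131 + 21·25
1 = 21·942 − 151·131
1 = −151·4841 + 776·942
1 = 776·20306 − 3255·4841
1 = −3255·25147 + 4031·20306
1 = 4031·196335 − 31472·25147
So 25147·(-31472) ≡ 1 (mod 196335), i.e. 25147⁻¹ ≡ 164863.
Then x ≡ 164863·70834 ≡ 96277 (mod 196335); the smallest non-negative solution is x = 96277.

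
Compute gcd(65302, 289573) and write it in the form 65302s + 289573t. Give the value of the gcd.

Euclidean algorithm:
289573 = 4·65302 + 28365
65302 = 2·28365 + 8572
28365 = 3·8572 + 2649
8572 = 3·2649 + 625
2649 = 4·625 + 149
625 = 4·149 + 29
149 = 5·29 + 4
29 = 7·4 + 1
4 = 4·1 + 0
gcd(65302, 289573) = 1.
Working backward:
1 = 29 − 7·4
1 = −7·149 + 36·29
1 = 36·625 − 151·149
1 = −151·2649 + 640·625
1 = 640·8572 − 2071·2649
1 = −2071·28365 + 6853·8572
1 = 6853·65302 − 15777·28365
1 = −15777·289573 + 69961·65302
So 1 = (-15777)·289573 + (69961)·65302.

1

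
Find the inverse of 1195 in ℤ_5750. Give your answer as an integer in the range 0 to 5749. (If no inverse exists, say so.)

Euclidean algorithm on 5750, 1195:
5750 = 4*1195 + 970
1195 = 1*970 + 225
970 = 4*225 + 70
225 = 3*70 + 15
70 = 4*15 + 10
15 = 1*10 + 5
10 = 2*5 + 0
The gcd is 5, not 1, hence no inverse exists.

no inverse exists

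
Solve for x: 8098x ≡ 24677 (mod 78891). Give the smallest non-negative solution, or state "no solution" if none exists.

First find gcd(8098, 78891):
78891 = 9·8098 + 6009
8098 = 1·6009 + 2089
6009 = 2·2089 + 1831
2089 = 1·1831 + 258
1831 = 7·258 + 25
258 = 10·25 + 8
25 = 3·8 + 1
8 = 8·1 + 0
gcd = 1, so a unique solution mod 78891 exists.
Back-substitute for the Bézout coefficients:
1 = 25 − 3·8
1 = −3·258 + 31·25
1 = 31·1831 − 220·258
1 = −220·2089 + 251·1831
1 = 251·6009 − 722·2089
1 = −722·8098 + 973·6009
1 = 973·78891 − 9479·8098
So 8098·(-9479) ≡ 1 (mod 78891), giving 8098⁻¹ ≡ 69412.
x ≡ 8098⁻¹·24677 ≡ 69412·24677 ≡ 77423 (mod 78891).

77423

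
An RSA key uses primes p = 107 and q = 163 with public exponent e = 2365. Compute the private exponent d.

φ(n) = (p−1)(q−1) = 106·162 = 17172.
Need d with 2365·d ≡ 1 (mod 17172). Apply the extended Euclidean algorithm:
17172 = 7*2365 + 617
2365 = 3*617 + 514
617 = 1*514 + 103
514 = 4*103 + 102
103 = 1*102 + 1
102 = 102*1 + 0
Back-substitute:
1 = 103 − 102
1 = −514 + 5·103
1 = 5·617 − 6·514
1 = −6·2365 + 23·617
1 = 23·17172 − 167·2365
So 2365·(-167) ≡ 1 (mod 17172), hence d ≡ -167 ≡ 17005 (mod 17172).

17005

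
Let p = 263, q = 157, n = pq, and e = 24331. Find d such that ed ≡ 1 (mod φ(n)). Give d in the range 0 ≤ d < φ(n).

33259

φ(n) = (p−1)(q−1) = 262·156 = 40872.
Need d with 24331·d ≡ 1 (mod 40872). Apply the extended Euclidean algorithm:
40872 = 1×24331 + 16541
24331 = 1×16541 + 7790
16541 = 2×7790 + 961
7790 = 8×961 + 102
961 = 9×102 + 43
102 = 2×43 + 16
43 = 2×16 + 11
16 = 1×11 + 5
11 = 2×5 + 1
5 = 5×1 + 0
Back-substitute:
1 = 11 − 2·5
1 = −2·16 + 3·11
1 = 3·43 − 8·16
1 = −8·102 + 19·43
1 = 19·961 − 179·102
1 = −179·7790 + 1451·961
1 = 1451·16541 − 3081·7790
1 = −3081·24331 + 4532·16541
1 = 4532·40872 − 7613·24331
So 24331·(-7613) ≡ 1 (mod 40872), hence d ≡ -7613 ≡ 33259 (mod 40872).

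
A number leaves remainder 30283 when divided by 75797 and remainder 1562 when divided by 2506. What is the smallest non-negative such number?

64230342

Write x = 30283 + 75797·k. Then 75797·k ≡ 1562 − 30283 ≡ 1351 (mod 2506).
Need 75797⁻¹ mod 2506. Extended Euclid on (2506, 617):
2506 = 4*617 + 38
617 = 16*38 + 9
38 = 4*9 + 2
9 = 4*2 + 1
2 = 2*1 + 0
Back-substitute:
1 = 9 − 4·2
1 = −4·38 + 17·9
1 = 17·617 − 276·38
1 = −276·2506 + 1121·617
75797⁻¹ ≡ 1121 (mod 2506), so k ≡ 1121·1351 ≡ 847 (mod 2506).
x = 30283 + 75797·847 = 64230342.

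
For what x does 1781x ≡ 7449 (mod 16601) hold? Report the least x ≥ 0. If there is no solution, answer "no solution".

First find gcd(1781, 16601):
16601 = 9*1781 + 572
1781 = 3*572 + 65
572 = 8*65 + 52
65 = 1*52 + 13
52 = 4*13 + 0
gcd = 13 and 13 | 7449, so solutions exist. Divide through by 13: 137x ≡ 573 (mod 1277).
Now find 137⁻¹ mod 1277:
1277 = 9×137 + 44
137 = 3×44 + 5
44 = 8×5 + 4
5 = 1×4 + 1
4 = 4×1 + 0
Back-substitute:
1 = 5 − 4
1 = −44 + 9·5
1 = 9·137 − 28·44
1 = −28·1277 + 261·137
So 137⁻¹ ≡ 261 (mod 1277).
Then x ≡ 261·573 ≡ 144 (mod 1277); the smallest non-negative solution is x = 144.

144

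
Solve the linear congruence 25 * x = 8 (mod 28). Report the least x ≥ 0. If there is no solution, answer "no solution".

First find gcd(25, 28):
28 = 1·25 + 3
25 = 8·3 + 1
3 = 3·1 + 0
gcd = 1, so a unique solution mod 28 exists.
Back-substitute for the Bézout coefficients:
1 = 25 − 8·3
1 = −8·28 + 9·25
So 25·(9) ≡ 1 (mod 28), giving 25⁻¹ ≡ 9.
x ≡ 25⁻¹·8 ≡ 9·8 ≡ 16 (mod 28).

16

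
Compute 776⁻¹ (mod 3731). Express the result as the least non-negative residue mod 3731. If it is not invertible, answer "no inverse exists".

601

Extended Euclidean algorithm:
3731 = 4·776 + 627
776 = 1·627 + 149
627 = 4·149 + 31
149 = 4·31 + 25
31 = 1·25 + 6
25 = 4·6 + 1
6 = 6·1 + 0
Since gcd(776, 3731) = 1, back-substitute to write 1 as a combination:
1 = 25 − 4·6
1 = −4·31 + 5·25
1 = 5·149 − 24·31
1 = −24·627 + 101·149
1 = 101·776 − 125·627
1 = −125·3731 + 601·776
So 776·601 ≡ 1 (mod 3731).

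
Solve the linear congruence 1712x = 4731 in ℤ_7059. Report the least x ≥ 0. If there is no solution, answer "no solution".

3858

First find gcd(1712, 7059):
7059 = 4*1712 + 211
1712 = 8*211 + 24
211 = 8*24 + 19
24 = 1*19 + 5
19 = 3*5 + 4
5 = 1*4 + 1
4 = 4*1 + 0
gcd = 1, so a unique solution mod 7059 exists.
Back-substitute for the Bézout coefficients:
1 = 5 − 4
1 = −19 + 4·5
1 = 4·24 − 5·19
1 = −5·211 + 44·24
1 = 44·1712 − 357·211
1 = −357·7059 + 1472·1712
So 1712·(1472) ≡ 1 (mod 7059), giving 1712⁻¹ ≡ 1472.
x ≡ 1712⁻¹·4731 ≡ 1472·4731 ≡ 3858 (mod 7059).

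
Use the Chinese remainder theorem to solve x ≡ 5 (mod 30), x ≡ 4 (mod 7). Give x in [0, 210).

Write x = 5 + 30·k. Then 30·k ≡ 4 − 5 ≡ 6 (mod 7).
Need 30⁻¹ mod 7. Extended Euclid on (7, 2):
7 = 3·2 + 1
2 = 2·1 + 0
Back-substitute:
1 = 7 − 3·2
30⁻¹ ≡ 4 (mod 7), so k ≡ 4·6 ≡ 3 (mod 7).
x = 5 + 30·3 = 95.

95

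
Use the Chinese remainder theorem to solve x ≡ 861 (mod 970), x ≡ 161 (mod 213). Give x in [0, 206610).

Write x = 861 + 970·k. Then 970·k ≡ 161 − 861 ≡ 152 (mod 213).
Need 970⁻¹ mod 213. Extended Euclid on (213, 118):
213 = 1*118 + 95
118 = 1*95 + 23
95 = 4*23 + 3
23 = 7*3 + 2
3 = 1*2 + 1
2 = 2*1 + 0
Back-substitute:
1 = 3 − 2
1 = −23 + 8·3
1 = 8·95 − 33·23
1 = −33·118 + 41·95
1 = 41·213 − 74·118
970⁻¹ ≡ 139 (mod 213), so k ≡ 139·152 ≡ 41 (mod 213).
x = 861 + 970·41 = 40631.

40631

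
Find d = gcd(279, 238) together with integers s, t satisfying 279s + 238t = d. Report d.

Apply Euclid's algorithm to 279 and 238:
279 = 1·238 + 41
238 = 5·41 + 33
41 = 1·33 + 8
33 = 4·8 + 1
8 = 8·1 + 0
gcd(279, 238) = 1.
Back-substituting:
1 = 33 − 4·8
1 = −4·41 + 5·33
1 = 5·238 − 29·41
1 = −29·279 + 34·238
So 1 = (-29)·279 + (34)·238.

1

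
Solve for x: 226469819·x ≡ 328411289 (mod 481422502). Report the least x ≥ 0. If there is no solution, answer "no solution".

317920979

First find gcd(226469819, 481422502):
481422502 = 2·226469819 + 28482864
226469819 = 7·28482864 + 27089771
28482864 = 1·27089771 + 1393093
27089771 = 19·1393093 + 621004
1393093 = 2·621004 + 151085
621004 = 4·151085 + 16664
151085 = 9·16664 + 1109
16664 = 15·1109 + 29
1109 = 38·29 + 7
29 = 4·7 + 1
7 = 7·1 + 0
gcd = 1, so a unique solution mod 481422502 exists.
Back-substitute for the Bézout coefficients:
1 = 29 − 4·7
1 = −4·1109 + 153·29
1 = 153·16664 − 2299·1109
1 = −2299·151085 + 20844·16664
1 = 20844·621004 − 85675·151085
1 = −85675·1393093 + 192194·621004
1 = 192194·27089771 − 3737361·1393093
1 = −3737361·28482864 + 3929555·27089771
1 = 3929555·226469819 − 31244246·28482864
1 = −31244246·481422502 + 66418047·226469819
So 226469819·(66418047) ≡ 1 (mod 481422502), giving 226469819⁻¹ ≡ 66418047.
x ≡ 226469819⁻¹·328411289 ≡ 66418047·328411289 ≡ 317920979 (mod 481422502).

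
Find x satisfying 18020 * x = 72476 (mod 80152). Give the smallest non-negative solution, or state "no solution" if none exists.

First find gcd(18020, 80152):
80152 = 4*18020 + 8072
18020 = 2*8072 + 1876
8072 = 4*1876 + 568
1876 = 3*568 + 172
568 = 3*172 + 52
172 = 3*52 + 16
52 = 3*16 + 4
16 = 4*4 + 0
gcd = 4 and 4 | 72476, so solutions exist. Divide through by 4: 4505x ≡ 18119 (mod 20038).
Now find 4505⁻¹ mod 20038:
20038 = 4×4505 + 2018
4505 = 2×2018 + 469
2018 = 4×469 + 142
469 = 3×142 + 43
142 = 3×43 + 13
43 = 3×13 + 4
13 = 3×4 + 1
4 = 4×1 + 0
Back-substitute:
1 = 13 − 3·4
1 = −3·43 + 10·13
1 = 10·142 − 33·43
1 = −33·469 + 109·142
1 = 109·2018 − 469·469
1 = −469·4505 + 1047·2018
1 = 1047·20038 − 4657·4505
So 4505·(-4657) ≡ 1 (mod 20038), i.e. 4505⁻¹ ≡ 15381.
Then x ≡ 15381·18119 ≡ 19873 (mod 20038); the smallest non-negative solution is x = 19873.

19873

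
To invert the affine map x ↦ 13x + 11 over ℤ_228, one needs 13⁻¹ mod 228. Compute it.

Apply the Euclidean algorithm to 228 and 13:
228 = 17*13 + 7
13 = 1*7 + 6
7 = 1*6 + 1
6 = 6*1 + 0
The gcd is 1. Working backward:
1 = 7 − 6
1 = −13 + 2·7
1 = 2·228 − 35·13
Thus 13·(-35) ≡ 1 (mod 228); reducing, -35 mod 228 = 193.

193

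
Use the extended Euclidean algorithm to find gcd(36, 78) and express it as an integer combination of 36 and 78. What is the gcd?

Repeated division:
78 = 2·36 + 6
36 = 6·6 + 0
gcd(36, 78) = 6.
Back-substituting:
6 = 78 − 2·36
So 6 = (1)·78 + (-2)·36.

6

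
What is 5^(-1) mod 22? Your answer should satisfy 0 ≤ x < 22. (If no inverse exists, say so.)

9

Extended Euclidean algorithm:
22 = 4*5 + 2
5 = 2*2 + 1
2 = 2*1 + 0
Since gcd(5, 22) = 1, back-substitute to write 1 as a combination:
1 = 5 − 2·2
1 = −2·22 + 9·5
So 5·9 ≡ 1 (mod 22).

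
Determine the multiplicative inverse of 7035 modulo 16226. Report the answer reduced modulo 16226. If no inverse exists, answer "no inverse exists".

Euclidean algorithm on 16226, 7035:
16226 = 2·7035 + 2156
7035 = 3·2156 + 567
2156 = 3·567 + 455
567 = 1·455 + 112
455 = 4·112 + 7
112 = 16·7 + 0
Since gcd = 7 > 1, 7035 is not a unit mod 16226.

no inverse exists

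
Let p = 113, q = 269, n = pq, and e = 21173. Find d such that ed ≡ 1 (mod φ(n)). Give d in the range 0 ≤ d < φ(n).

φ(n) = (p−1)(q−1) = 112·268 = 30016.
Need d with 21173·d ≡ 1 (mod 30016). Apply the extended Euclidean algorithm:
30016 = 1·21173 + 8843
21173 = 2·8843 + 3487
8843 = 2·3487 + 1869
3487 = 1·1869 + 1618
1869 = 1·1618 + 251
1618 = 6·251 + 112
251 = 2·112 + 27
112 = 4·27 + 4
27 = 6·4 + 3
4 = 1·3 + 1
3 = 3·1 + 0
Back-substitute:
1 = 4 − 3
1 = −27 + 7·4
1 = 7·112 − 29·27
1 = −29·251 + 65·112
1 = 65·1618 − 419·251
1 = −419·1869 + 484·1618
1 = 484·3487 − 903·1869
1 = −903·8843 + 2290·3487
1 = 2290·21173 − 5483·8843
1 = −5483·30016 + 7773·21173
So 21173·7773 ≡ 1 (mod 30016), hence d = 7773.

7773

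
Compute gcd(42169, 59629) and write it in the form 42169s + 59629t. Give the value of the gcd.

Repeated division:
59629 = 1·42169 + 17460
42169 = 2·17460 + 7249
17460 = 2·7249 + 2962
7249 = 2·2962 + 1325
2962 = 2·1325 + 312
1325 = 4·312 + 77
312 = 4·77 + 4
77 = 19·4 + 1
4 = 4·1 + 0
gcd(42169, 59629) = 1.
Working backward:
1 = 77 − 19·4
1 = −19·312 + 77·77
1 = 77·1325 − 327·312
1 = −327·2962 + 731·1325
1 = 731·7249 − 1789·2962
1 = −1789·17460 + 4309·7249
1 = 4309·42169 − 10407·17460
1 = −10407·59629 + 14716·42169
So 1 = (-10407)·59629 + (14716)·42169.

1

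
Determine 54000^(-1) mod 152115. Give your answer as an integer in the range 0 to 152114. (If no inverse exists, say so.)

no inverse exists

Compute gcd(54000, 152115):
152115 = 2×54000 + 44115
54000 = 1×44115 + 9885
44115 = 4×9885 + 4575
9885 = 2×4575 + 735
4575 = 6×735 + 165
735 = 4×165 + 75
165 = 2×75 + 15
75 = 5×15 + 0
Since gcd = 15 > 1, 54000 is not a unit mod 152115.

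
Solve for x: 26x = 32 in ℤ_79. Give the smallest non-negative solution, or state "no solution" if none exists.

62

First find gcd(26, 79):
79 = 3·26 + 1
26 = 26·1 + 0
gcd = 1, so a unique solution mod 79 exists.
Back-substitute for the Bézout coefficients:
1 = 79 − 3·26
So 26·(-3) ≡ 1 (mod 79), giving 26⁻¹ ≡ 76.
x ≡ 26⁻¹·32 ≡ 76·32 ≡ 62 (mod 79).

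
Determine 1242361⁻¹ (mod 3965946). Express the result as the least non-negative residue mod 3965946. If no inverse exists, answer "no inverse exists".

Apply the Euclidean algorithm to 3965946 and 1242361:
3965946 = 3·1242361 + 238863
1242361 = 5·238863 + 48046
238863 = 4·48046 + 46679
48046 = 1·46679 + 1367
46679 = 34·1367 + 201
1367 = 6·201 + 161
201 = 1·161 + 40
161 = 4·40 + 1
40 = 40·1 + 0
Since gcd(1242361, 3965946) = 1, back-substitute to write 1 as a combination:
1 = 161 − 4·40
1 = −4·201 + 5·161
1 = 5·1367 − 34·201
1 = −34·46679 + 1161·1367
1 = 1161·48046 − 1195·46679
1 = −1195·238863 + 5941·48046
1 = 5941·1242361 − 30900·238863
1 = −30900·3965946 + 98641·1242361
So 1242361·98641 ≡ 1 (mod 3965946).

98641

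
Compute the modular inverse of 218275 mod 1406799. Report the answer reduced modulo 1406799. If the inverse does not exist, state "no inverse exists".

Extended Euclidean algorithm:
1406799 = 6·218275 + 97149
218275 = 2·97149 + 23977
97149 = 4·23977 + 1241
23977 = 19·1241 + 398
1241 = 3·398 + 47
398 = 8·47 + 22
47 = 2·22 + 3
22 = 7·3 + 1
3 = 3·1 + 0
gcd = 1, so the inverse exists. Back-substitute:
1 = 22 − 7·3
1 = −7·47 + 15·22
1 = 15·398 − 127·47
1 = −127·1241 + 396·398
1 = 396·23977 − 7651·1241
1 = −7651·97149 + 31000·23977
1 = 31000·218275 − 69651·97149
1 = −69651·1406799 + 448906·218275
So 218275·448906 ≡ 1 (mod 1406799).

448906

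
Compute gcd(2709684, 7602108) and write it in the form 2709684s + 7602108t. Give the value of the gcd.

Apply Euclid's algorithm to 7602108 and 2709684:
7602108 = 2·2709684 + 2182740
2709684 = 1·2182740 + 526944
2182740 = 4·526944 + 74964
526944 = 7·74964 + 2196
74964 = 34·2196 + 300
2196 = 7·300 + 96
300 = 3·96 + 12
96 = 8·12 + 0
gcd(2709684, 7602108) = 12.
Working backward:
12 = 300 − 3·96
12 = −3·2196 + 22·300
12 = 22·74964 − 751·2196
12 = −751·526944 + 5279·74964
12 = 5279·2182740 − 21867·526944
12 = −21867·2709684 + 27146·2182740
12 = 27146·7602108 − 76159·2709684
So 12 = (27146)·7602108 + (-76159)·2709684.

12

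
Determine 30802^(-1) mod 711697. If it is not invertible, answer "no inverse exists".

Apply the Euclidean algorithm to 711697 and 30802:
711697 = 23×30802 + 3251
30802 = 9×3251 + 1543
3251 = 2×1543 + 165
1543 = 9×165 + 58
165 = 2×58 + 49
58 = 1×49 + 9
49 = 5×9 + 4
9 = 2×4 + 1
4 = 4×1 + 0
The gcd is 1. Working backward:
1 = 9 − 2·4
1 = −2·49 + 11·9
1 = 11·58 − 13·49
1 = −13·165 + 37·58
1 = 37·1543 − 346·165
1 = −346·3251 + 729·1543
1 = 729·30802 − 6907·3251
1 = −6907·711697 + 159590·30802
So 30802·159590 ≡ 1 (mod 711697).

159590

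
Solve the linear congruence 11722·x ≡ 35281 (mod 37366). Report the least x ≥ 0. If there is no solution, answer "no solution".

gcd(11722, 37366):
37366 = 3*11722 + 2200
11722 = 5*2200 + 722
2200 = 3*722 + 34
722 = 21*34 + 8
34 = 4*8 + 2
8 = 4*2 + 0
gcd = 2, but 2 ∤ 35281, so the congruence has no solution.

no solution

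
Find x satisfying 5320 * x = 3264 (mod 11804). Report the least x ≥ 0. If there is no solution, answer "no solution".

542

First find gcd(5320, 11804):
11804 = 2·5320 + 1164
5320 = 4·1164 + 664
1164 = 1·664 + 500
664 = 1·500 + 164
500 = 3·164 + 8
164 = 20·8 + 4
8 = 2·4 + 0
gcd = 4 and 4 | 3264, so solutions exist. Divide through by 4: 1330x ≡ 816 (mod 2951).
Now find 1330⁻¹ mod 2951:
2951 = 2×1330 + 291
1330 = 4×291 + 166
291 = 1×166 + 125
166 = 1×125 + 41
125 = 3×41 + 2
41 = 20×2 + 1
2 = 2×1 + 0
Back-substitute:
1 = 41 − 20·2
1 = −20·125 + 61·41
1 = 61·166 − 81·125
1 = −81·291 + 142·166
1 = 142·1330 − 649·291
1 = −649·2951 + 1440·1330
So 1330⁻¹ ≡ 1440 (mod 2951).
Then x ≡ 1440·816 ≡ 542 (mod 2951); the smallest non-negative solution is x = 542.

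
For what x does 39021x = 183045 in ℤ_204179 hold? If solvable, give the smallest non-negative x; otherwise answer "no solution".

19768

First find gcd(39021, 204179):
204179 = 5×39021 + 9074
39021 = 4×9074 + 2725
9074 = 3×2725 + 899
2725 = 3×899 + 28
899 = 32×28 + 3
28 = 9×3 + 1
3 = 3×1 + 0
gcd = 1, so a unique solution mod 204179 exists.
Back-substitute for the Bézout coefficients:
1 = 28 − 9·3
1 = −9·899 + 289·28
1 = 289·2725 − 876·899
1 = −876·9074 + 2917·2725
1 = 2917·39021 − 12544·9074
1 = −12544·204179 + 65637·39021
So 39021·(65637) ≡ 1 (mod 204179), giving 39021⁻¹ ≡ 65637.
x ≡ 39021⁻¹·183045 ≡ 65637·183045 ≡ 19768 (mod 204179).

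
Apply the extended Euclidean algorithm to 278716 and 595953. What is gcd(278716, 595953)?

Apply Euclid's algorithm to 595953 and 278716:
595953 = 2×278716 + 38521
278716 = 7×38521 + 9069
38521 = 4×9069 + 2245
9069 = 4×2245 + 89
2245 = 25×89 + 20
89 = 4×20 + 9
20 = 2×9 + 2
9 = 4×2 + 1
2 = 2×1 + 0
gcd(278716, 595953) = 1.
Working backward:
1 = 9 − 4·2
1 = −4·20 + 9·9
1 = 9·89 − 40·20
1 = −40·2245 + 1009·89
1 = 1009·9069 − 4076·2245
1 = −4076·38521 + 17313·9069
1 = 17313·278716 − 125267·38521
1 = −125267·595953 + 267847·278716
So 1 = (-125267)·595953 + (267847)·278716.

1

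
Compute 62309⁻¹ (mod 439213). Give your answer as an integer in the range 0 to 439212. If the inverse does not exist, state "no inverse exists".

135220

gcd(439213, 62309) by repeated division:
439213 = 7*62309 + 3050
62309 = 20*3050 + 1309
3050 = 2*1309 + 432
1309 = 3*432 + 13
432 = 33*13 + 3
13 = 4*3 + 1
3 = 3*1 + 0
gcd = 1, so the inverse exists. Back-substitute:
1 = 13 − 4·3
1 = −4·432 + 133·13
1 = 133·1309 − 403·432
1 = −403·3050 + 939·1309
1 = 939·62309 − 19183·3050
1 = −19183·439213 + 135220·62309
So 62309·135220 ≡ 1 (mod 439213).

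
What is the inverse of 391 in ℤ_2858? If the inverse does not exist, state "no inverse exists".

Extended Euclidean algorithm:
2858 = 7·391 + 121
391 = 3·121 + 28
121 = 4·28 + 9
28 = 3·9 + 1
9 = 9·1 + 0
Since gcd(391, 2858) = 1, back-substitute to write 1 as a combination:
1 = 28 − 3·9
1 = −3·121 + 13·28
1 = 13·391 − 42·121
1 = −42·2858 + 307·391
So 391·307 ≡ 1 (mod 2858).

307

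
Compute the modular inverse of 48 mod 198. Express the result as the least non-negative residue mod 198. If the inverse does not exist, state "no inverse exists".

Compute gcd(48, 198):
198 = 4·48 + 6
48 = 8·6 + 0
gcd(48, 198) = 6 ≠ 1, so 48 has no multiplicative inverse modulo 198.

no inverse exists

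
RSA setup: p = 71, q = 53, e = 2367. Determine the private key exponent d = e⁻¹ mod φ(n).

183

φ(n) = (p−1)(q−1) = 70·52 = 3640.
Need d with 2367·d ≡ 1 (mod 3640). Apply the extended Euclidean algorithm:
3640 = 1·2367 + 1273
2367 = 1·1273 + 1094
1273 = 1·1094 + 179
1094 = 6·179 + 20
179 = 8·20 + 19
20 = 1·19 + 1
19 = 19·1 + 0
Back-substitute:
1 = 20 − 19
1 = −179 + 9·20
1 = 9·1094 − 55·179
1 = −55·1273 + 64·1094
1 = 64·2367 − 119·1273
1 = −119·3640 + 183·2367
So 2367·183 ≡ 1 (mod 3640), hence d = 183.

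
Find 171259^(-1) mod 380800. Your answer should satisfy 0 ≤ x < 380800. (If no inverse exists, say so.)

69939

Apply the Euclidean algorithm to 380800 and 171259:
380800 = 2·171259 + 38282
171259 = 4·38282 + 18131
38282 = 2·18131 + 2020
18131 = 8·2020 + 1971
2020 = 1·1971 + 49
1971 = 40·49 + 11
49 = 4·11 + 5
11 = 2·5 + 1
5 = 5·1 + 0
gcd = 1, so the inverse exists. Back-substitute:
1 = 11 − 2·5
1 = −2·49 + 9·11
1 = 9·1971 − 362·49
1 = −362·2020 + 371·1971
1 = 371·18131 − 3330·2020
1 = −3330·38282 + 7031·18131
1 = 7031·171259 − 31454·38282
1 = −31454·380800 + 69939·171259
So 171259·69939 ≡ 1 (mod 380800).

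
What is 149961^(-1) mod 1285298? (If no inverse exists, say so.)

no inverse exists

Compute gcd(149961, 1285298):
1285298 = 8·149961 + 85610
149961 = 1·85610 + 64351
85610 = 1·64351 + 21259
64351 = 3·21259 + 574
21259 = 37·574 + 21
574 = 27·21 + 7
21 = 3·7 + 0
gcd(149961, 1285298) = 7 ≠ 1, so 149961 has no multiplicative inverse modulo 1285298.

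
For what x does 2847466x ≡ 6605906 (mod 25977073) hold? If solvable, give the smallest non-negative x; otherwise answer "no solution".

19631405

First find gcd(2847466, 25977073):
25977073 = 9×2847466 + 349879
2847466 = 8×349879 + 48434
349879 = 7×48434 + 10841
48434 = 4×10841 + 5070
10841 = 2×5070 + 701
5070 = 7×701 + 163
701 = 4×163 + 49
163 = 3×49 + 16
49 = 3×16 + 1
16 = 16×1 + 0
gcd = 1, so a unique solution mod 25977073 exists.
Back-substitute for the Bézout coefficients:
1 = 49 − 3·16
1 = −3·163 + 10·49
1 = 10·701 − 43·163
1 = −43·5070 + 311·701
1 = 311·10841 − 665·5070
1 = −665·48434 + 2971·10841
1 = 2971·349879 − 21462·48434
1 = −21462·2847466 + 174667·349879
1 = 174667·25977073 − 1593465·2847466
So 2847466·(-1593465) ≡ 1 (mod 25977073), giving 2847466⁻¹ ≡ 24383608.
x ≡ 2847466⁻¹·6605906 ≡ 24383608·6605906 ≡ 19631405 (mod 25977073).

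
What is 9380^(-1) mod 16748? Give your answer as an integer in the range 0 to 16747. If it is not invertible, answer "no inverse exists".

no inverse exists

Compute gcd(9380, 16748):
16748 = 1·9380 + 7368
9380 = 1·7368 + 2012
7368 = 3·2012 + 1332
2012 = 1·1332 + 680
1332 = 1·680 + 652
680 = 1·652 + 28
652 = 23·28 + 8
28 = 3·8 + 4
8 = 2·4 + 0
The gcd is 4, not 1, hence no inverse exists.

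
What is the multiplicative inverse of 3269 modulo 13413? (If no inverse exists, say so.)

Extended Euclidean algorithm:
13413 = 4*3269 + 337
3269 = 9*337 + 236
337 = 1*236 + 101
236 = 2*101 + 34
101 = 2*34 + 33
34 = 1*33 + 1
33 = 33*1 + 0
The gcd is 1. Working backward:
1 = 34 − 33
1 = −101 + 3·34
1 = 3·236 − 7·101
1 = −7·337 + 10·236
1 = 10·3269 − 97·337
1 = −97·13413 + 398·3269
So 3269·398 ≡ 1 (mod 13413).

398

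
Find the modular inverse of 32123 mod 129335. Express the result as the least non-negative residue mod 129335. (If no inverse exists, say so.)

gcd(129335, 32123) by repeated division:
129335 = 4·32123 + 843
32123 = 38·843 + 89
843 = 9·89 + 42
89 = 2·42 + 5
42 = 8·5 + 2
5 = 2·2 + 1
2 = 2·1 + 0
The gcd is 1. Working backward:
1 = 5 − 2·2
1 = −2·42 + 17·5
1 = 17·89 − 36·42
1 = −36·843 + 341·89
1 = 341·32123 − 12994·843
1 = −12994·129335 + 52317·32123
So 32123·52317 ≡ 1 (mod 129335).

52317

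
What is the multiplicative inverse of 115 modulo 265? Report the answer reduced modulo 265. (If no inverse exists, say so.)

Compute gcd(115, 265):
265 = 2·115 + 35
115 = 3·35 + 10
35 = 3·10 + 5
10 = 2·5 + 0
gcd(115, 265) = 5 ≠ 1, so 115 has no multiplicative inverse modulo 265.

no inverse exists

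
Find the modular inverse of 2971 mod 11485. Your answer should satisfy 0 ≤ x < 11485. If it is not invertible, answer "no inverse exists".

gcd(11485, 2971) by repeated division:
11485 = 3·2971 + 2572
2971 = 1·2572 + 399
2572 = 6·399 + 178
399 = 2·178 + 43
178 = 4·43 + 6
43 = 7·6 + 1
6 = 6·1 + 0
The gcd is 1. Working backward:
1 = 43 − 7·6
1 = −7·178 + 29·43
1 = 29·399 − 65·178
1 = −65·2572 + 419·399
1 = 419·2971 − 484·2572
1 = −484·11485 + 1871·2971
So 2971·1871 ≡ 1 (mod 11485).

1871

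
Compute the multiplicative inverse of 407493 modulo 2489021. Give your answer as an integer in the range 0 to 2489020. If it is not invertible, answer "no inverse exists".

1164778

Extended Euclidean algorithm:
2489021 = 6*407493 + 44063
407493 = 9*44063 + 10926
44063 = 4*10926 + 359
10926 = 30*359 + 156
359 = 2*156 + 47
156 = 3*47 + 15
47 = 3*15 + 2
15 = 7*2 + 1
2 = 2*1 + 0
Since gcd(407493, 2489021) = 1, back-substitute to write 1 as a combination:
1 = 15 − 7·2
1 = −7·47 + 22·15
1 = 22·156 − 73·47
1 = −73·359 + 168·156
1 = 168·10926 − 5113·359
1 = −5113·44063 + 20620·10926
1 = 20620·407493 − 190693·44063
1 = −190693·2489021 + 1164778·407493
So 407493·1164778 ≡ 1 (mod 2489021).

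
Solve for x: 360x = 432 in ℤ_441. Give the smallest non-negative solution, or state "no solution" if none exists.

First find gcd(360, 441):
441 = 1·360 + 81
360 = 4·81 + 36
81 = 2·36 + 9
36 = 4·9 + 0
gcd = 9 and 9 | 432, so solutions exist. Divide through by 9: 40x ≡ 48 (mod 49).
Now find 40⁻¹ mod 49:
49 = 1×40 + 9
40 = 4×9 + 4
9 = 2×4 + 1
4 = 4×1 + 0
Back-substitute:
1 = 9 − 2·4
1 = −2·40 + 9·9
1 = 9·49 − 11·40
So 40·(-11) ≡ 1 (mod 49), i.e. 40⁻¹ ≡ 38.
Then x ≡ 38·48 ≡ 11 (mod 49); the smallest non-negative solution is x = 11.

11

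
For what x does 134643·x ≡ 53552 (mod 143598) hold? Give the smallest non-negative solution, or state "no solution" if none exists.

gcd(134643, 143598):
143598 = 1·134643 + 8955
134643 = 15·8955 + 318
8955 = 28·318 + 51
318 = 6·51 + 12
51 = 4·12 + 3
12 = 4·3 + 0
gcd = 3, but 3 ∤ 53552, so the congruence has no solution.

no solution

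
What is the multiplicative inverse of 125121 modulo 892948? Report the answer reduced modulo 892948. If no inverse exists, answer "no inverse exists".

gcd(892948, 125121) by repeated division:
892948 = 7·125121 + 17101
125121 = 7·17101 + 5414
17101 = 3·5414 + 859
5414 = 6·859 + 260
859 = 3·260 + 79
260 = 3·79 + 23
79 = 3·23 + 10
23 = 2·10 + 3
10 = 3·3 + 1
3 = 3·1 + 0
gcd = 1, so the inverse exists. Back-substitute:
1 = 10 − 3·3
1 = −3·23 + 7·10
1 = 7·79 − 24·23
1 = −24·260 + 79·79
1 = 79·859 − 261·260
1 = −261·5414 + 1645·859
1 = 1645·17101 − 5196·5414
1 = −5196·125121 + 38017·17101
1 = 38017·892948 − 271315·125121
So 125121·(-271315) ≡ 1 (mod 892948), and -271315 ≡ 621633 (mod 892948).

621633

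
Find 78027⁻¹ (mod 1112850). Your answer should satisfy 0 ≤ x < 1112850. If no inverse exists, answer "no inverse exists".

no inverse exists

Compute gcd(78027, 1112850):
1112850 = 14×78027 + 20472
78027 = 3×20472 + 16611
20472 = 1×16611 + 3861
16611 = 4×3861 + 1167
3861 = 3×1167 + 360
1167 = 3×360 + 87
360 = 4×87 + 12
87 = 7×12 + 3
12 = 4×3 + 0
Since gcd = 3 > 1, 78027 is not a unit mod 1112850.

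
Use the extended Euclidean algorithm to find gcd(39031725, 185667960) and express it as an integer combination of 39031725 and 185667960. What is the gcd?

Euclidean algorithm:
185667960 = 4·39031725 + 29541060
39031725 = 1·29541060 + 9490665
29541060 = 3·9490665 + 1069065
9490665 = 8·1069065 + 938145
1069065 = 1·938145 + 130920
938145 = 7·130920 + 21705
130920 = 6·21705 + 690
21705 = 31·690 + 315
690 = 2·315 + 60
315 = 5·60 + 15
60 = 4·15 + 0
gcd(39031725, 185667960) = 15.
Express as a combination:
15 = 315 − 5·60
15 = −5·690 + 11·315
15 = 11·21705 − 346·690
15 = −346·130920 + 2087·21705
15 = 2087·938145 − 14955·130920
15 = −14955·1069065 + 17042·938145
15 = 17042·9490665 − 151291·1069065
15 = −151291·29541060 + 470915·9490665
15 = 470915·39031725 − 622206·29541060
15 = −622206·185667960 + 2959739·39031725
So 15 = (-622206)·185667960 + (2959739)·39031725.

15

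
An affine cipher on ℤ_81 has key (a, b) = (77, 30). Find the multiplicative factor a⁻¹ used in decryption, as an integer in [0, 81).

Extended Euclidean algorithm:
81 = 1·77 + 4
77 = 19·4 + 1
4 = 4·1 + 0
Since gcd(77, 81) = 1, back-substitute to write 1 as a combination:
1 = 77 − 19·4
1 = −19·81 + 20·77
So 77·20 ≡ 1 (mod 81).

20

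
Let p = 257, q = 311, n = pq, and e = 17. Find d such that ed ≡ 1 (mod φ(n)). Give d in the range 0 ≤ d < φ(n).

18673

φ(n) = (p−1)(q−1) = 256·310 = 79360.
Need d with 17·d ≡ 1 (mod 79360). Apply the extended Euclidean algorithm:
79360 = 4668*17 + 4
17 = 4*4 + 1
4 = 4*1 + 0
Back-substitute:
1 = 17 − 4·4
1 = −4·79360 + 18673·17
So 17·18673 ≡ 1 (mod 79360), hence d = 18673.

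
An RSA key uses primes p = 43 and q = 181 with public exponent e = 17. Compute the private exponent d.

3113

φ(n) = (p−1)(q−1) = 42·180 = 7560.
Need d with 17·d ≡ 1 (mod 7560). Apply the extended Euclidean algorithm:
7560 = 444×17 + 12
17 = 1×12 + 5
12 = 2×5 + 2
5 = 2×2 + 1
2 = 2×1 + 0
Back-substitute:
1 = 5 − 2·2
1 = −2·12 + 5·5
1 = 5·17 − 7·12
1 = −7·7560 + 3113·17
So 17·3113 ≡ 1 (mod 7560), hence d = 3113.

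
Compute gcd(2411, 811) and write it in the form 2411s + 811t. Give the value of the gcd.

Repeated division:
2411 = 2*811 + 789
811 = 1*789 + 22
789 = 35*22 + 19
22 = 1*19 + 3
19 = 6*3 + 1
3 = 3*1 + 0
gcd(2411, 811) = 1.
Back-substituting:
1 = 19 − 6·3
1 = −6·22 + 7·19
1 = 7·789 − 251·22
1 = −251·811 + 258·789
1 = 258·2411 − 767·811
So 1 = (258)·2411 + (-767)·811.

1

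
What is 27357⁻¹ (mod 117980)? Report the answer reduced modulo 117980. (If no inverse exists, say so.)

Extended Euclidean algorithm:
117980 = 4*27357 + 8552
27357 = 3*8552 + 1701
8552 = 5*1701 + 47
1701 = 36*47 + 9
47 = 5*9 + 2
9 = 4*2 + 1
2 = 2*1 + 0
The gcd is 1. Working backward:
1 = 9 − 4·2
1 = −4·47 + 21·9
1 = 21·1701 − 760·47
1 = −760·8552 + 3821·1701
1 = 3821·27357 − 12223·8552
1 = −12223·117980 + 52713·27357
So 27357·52713 ≡ 1 (mod 117980).

52713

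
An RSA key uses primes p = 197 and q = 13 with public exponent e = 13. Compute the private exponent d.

φ(n) = (p−1)(q−1) = 196·12 = 2352.
Need d with 13·d ≡ 1 (mod 2352). Apply the extended Euclidean algorithm:
2352 = 180×13 + 12
13 = 1×12 + 1
12 = 12×1 + 0
Back-substitute:
1 = 13 − 12
1 = −2352 + 181·13
So 13·181 ≡ 1 (mod 2352), hence d = 181.

181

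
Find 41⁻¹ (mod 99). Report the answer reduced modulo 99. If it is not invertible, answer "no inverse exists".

29

Extended Euclidean algorithm:
99 = 2×41 + 17
41 = 2×17 + 7
17 = 2×7 + 3
7 = 2×3 + 1
3 = 3×1 + 0
The gcd is 1. Working backward:
1 = 7 − 2·3
1 = −2·17 + 5·7
1 = 5·41 − 12·17
1 = −12·99 + 29·41
So 41·29 ≡ 1 (mod 99).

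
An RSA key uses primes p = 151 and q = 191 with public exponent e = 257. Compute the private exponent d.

26393

φ(n) = (p−1)(q−1) = 150·190 = 28500.
Need d with 257·d ≡ 1 (mod 28500). Apply the extended Euclidean algorithm:
28500 = 110×257 + 230
257 = 1×230 + 27
230 = 8×27 + 14
27 = 1×14 + 13
14 = 1×13 + 1
13 = 13×1 + 0
Back-substitute:
1 = 14 − 13
1 = −27 + 2·14
1 = 2·230 − 17·27
1 = −17·257 + 19·230
1 = 19·28500 − 2107·257
So 257·(-2107) ≡ 1 (mod 28500), hence d ≡ -2107 ≡ 26393 (mod 28500).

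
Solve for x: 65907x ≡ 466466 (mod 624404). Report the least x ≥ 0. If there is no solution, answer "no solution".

First find gcd(65907, 624404):
624404 = 9·65907 + 31241
65907 = 2·31241 + 3425
31241 = 9·3425 + 416
3425 = 8·416 + 97
416 = 4·97 + 28
97 = 3·28 + 13
28 = 2·13 + 2
13 = 6·2 + 1
2 = 2·1 + 0
gcd = 1, so a unique solution mod 624404 exists.
Back-substitute for the Bézout coefficients:
1 = 13 − 6·2
1 = −6·28 + 13·13
1 = 13·97 − 45·28
1 = −45·416 + 193·97
1 = 193·3425 − 1589·416
1 = −1589·31241 + 14494·3425
1 = 14494·65907 − 30577·31241
1 = −30577·624404 + 289687·65907
So 65907·(289687) ≡ 1 (mod 624404), giving 65907⁻¹ ≡ 289687.
x ≡ 65907⁻¹·466466 ≡ 289687·466466 ≡ 617694 (mod 624404).

617694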